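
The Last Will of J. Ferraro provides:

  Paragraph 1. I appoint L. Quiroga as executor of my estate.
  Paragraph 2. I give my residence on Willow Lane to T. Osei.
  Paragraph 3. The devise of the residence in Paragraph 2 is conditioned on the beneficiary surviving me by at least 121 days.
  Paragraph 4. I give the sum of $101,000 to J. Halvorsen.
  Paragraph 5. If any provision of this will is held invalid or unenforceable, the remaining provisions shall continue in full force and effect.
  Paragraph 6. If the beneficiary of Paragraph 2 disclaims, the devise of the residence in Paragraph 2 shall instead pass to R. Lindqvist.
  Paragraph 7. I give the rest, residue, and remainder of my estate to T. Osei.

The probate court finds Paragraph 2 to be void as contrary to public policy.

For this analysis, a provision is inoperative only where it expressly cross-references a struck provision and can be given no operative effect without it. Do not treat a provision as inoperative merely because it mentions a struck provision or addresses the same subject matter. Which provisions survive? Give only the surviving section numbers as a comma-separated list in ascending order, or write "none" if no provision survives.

1, 4, 5, 7

Paragraph 2 is struck. Paragraph 3 merely fixes the survivorship condition on Paragraph 2; with Paragraph 2 gone it has nothing to operate on and falls away. The only function of Paragraph 6 is the alternative disposition for Paragraph 2, so it cannot stand once Paragraph 2 is removed. Under the severability clause in Paragraph 5, the remaining provisions continue in force. That leaves Paragraph 1, Paragraph 4, Paragraph 5, and Paragraph 7 in effect.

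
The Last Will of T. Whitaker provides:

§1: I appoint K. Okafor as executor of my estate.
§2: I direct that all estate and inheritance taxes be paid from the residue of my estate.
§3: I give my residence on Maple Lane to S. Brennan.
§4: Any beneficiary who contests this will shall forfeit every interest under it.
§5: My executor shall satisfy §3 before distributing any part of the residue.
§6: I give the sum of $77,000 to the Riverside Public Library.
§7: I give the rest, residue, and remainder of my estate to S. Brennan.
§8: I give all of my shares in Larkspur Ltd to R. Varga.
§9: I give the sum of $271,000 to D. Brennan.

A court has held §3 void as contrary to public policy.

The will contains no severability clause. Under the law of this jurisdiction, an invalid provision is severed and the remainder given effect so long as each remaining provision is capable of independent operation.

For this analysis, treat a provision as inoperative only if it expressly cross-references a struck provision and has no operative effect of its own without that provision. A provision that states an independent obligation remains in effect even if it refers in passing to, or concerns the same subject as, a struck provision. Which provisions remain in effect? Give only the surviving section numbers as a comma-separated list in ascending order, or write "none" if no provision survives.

§3 is struck. §5 has no operative effect of its own apart from §3 and is therefore inoperative. With no severability clause, the stated default rule severs what cannot stand and enforces each remaining provision that can operate on its own. That leaves §1, §2, §4, §6, §7, §8, and §9 in effect.

1, 2, 4, 6, 7, 8, 9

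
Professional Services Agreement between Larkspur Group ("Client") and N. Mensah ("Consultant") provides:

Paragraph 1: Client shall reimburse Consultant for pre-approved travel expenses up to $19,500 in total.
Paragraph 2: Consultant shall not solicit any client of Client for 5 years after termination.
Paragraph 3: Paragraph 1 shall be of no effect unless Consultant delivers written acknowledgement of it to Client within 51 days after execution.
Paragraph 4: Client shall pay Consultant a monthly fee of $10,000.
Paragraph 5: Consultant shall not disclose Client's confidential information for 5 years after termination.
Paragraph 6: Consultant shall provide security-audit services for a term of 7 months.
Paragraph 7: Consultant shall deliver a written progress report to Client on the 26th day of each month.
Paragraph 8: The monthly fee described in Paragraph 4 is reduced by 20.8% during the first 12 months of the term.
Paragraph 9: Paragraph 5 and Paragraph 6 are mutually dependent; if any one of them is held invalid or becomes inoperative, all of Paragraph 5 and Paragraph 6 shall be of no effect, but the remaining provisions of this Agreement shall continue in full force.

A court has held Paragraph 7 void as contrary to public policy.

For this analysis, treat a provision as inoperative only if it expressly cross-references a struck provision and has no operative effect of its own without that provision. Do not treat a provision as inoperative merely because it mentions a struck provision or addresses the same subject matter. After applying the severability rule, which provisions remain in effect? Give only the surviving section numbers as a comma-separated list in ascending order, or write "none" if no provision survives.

Paragraph 7 is struck. Nothing else in the Agreement is defined by reference to Paragraph 7. Paragraph 9 ties Paragraph 5 and Paragraph 6 together, but none of those is affected here; the remaining provisions continue in force under Paragraph 9. That leaves Paragraph 1, Paragraph 2, Paragraph 3, Paragraph 4, Paragraph 5, Paragraph 6, Paragraph 8, and Paragraph 9 in effect.

1, 2, 3, 4, 5, 6, 8, 9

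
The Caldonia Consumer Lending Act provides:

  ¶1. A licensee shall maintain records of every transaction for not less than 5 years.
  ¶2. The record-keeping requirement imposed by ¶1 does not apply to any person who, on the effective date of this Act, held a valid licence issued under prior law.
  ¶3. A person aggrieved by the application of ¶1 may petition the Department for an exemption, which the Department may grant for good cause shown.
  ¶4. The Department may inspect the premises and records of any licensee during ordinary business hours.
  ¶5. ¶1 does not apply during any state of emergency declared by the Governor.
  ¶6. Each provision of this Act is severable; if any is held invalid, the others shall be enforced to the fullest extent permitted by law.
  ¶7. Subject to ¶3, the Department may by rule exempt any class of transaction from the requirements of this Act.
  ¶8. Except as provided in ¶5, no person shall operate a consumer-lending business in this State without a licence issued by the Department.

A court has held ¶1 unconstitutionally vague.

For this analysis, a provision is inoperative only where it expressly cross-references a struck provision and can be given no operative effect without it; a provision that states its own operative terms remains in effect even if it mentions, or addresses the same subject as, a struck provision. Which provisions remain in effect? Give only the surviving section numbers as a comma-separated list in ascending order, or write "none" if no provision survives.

¶1 is struck. ¶2 has no operative effect of its own apart from ¶1 and is therefore inoperative. ¶3 operates only by reference to ¶1, so it falls with ¶1. ¶5 merely fixes the emergency suspension of ¶1; with ¶1 gone it has nothing to operate on and falls away. ¶7 mentions ¶3 but its own obligation stands independently of ¶3, so ¶7 is not affected. Although ¶8 refers to ¶5, its operative terms do not depend on ¶5, so it remains in effect. Under the severability clause in ¶6, the remaining provisions continue in force. ¶4, ¶6, ¶7, and ¶8 remain in effect.

4, 6, 7, 8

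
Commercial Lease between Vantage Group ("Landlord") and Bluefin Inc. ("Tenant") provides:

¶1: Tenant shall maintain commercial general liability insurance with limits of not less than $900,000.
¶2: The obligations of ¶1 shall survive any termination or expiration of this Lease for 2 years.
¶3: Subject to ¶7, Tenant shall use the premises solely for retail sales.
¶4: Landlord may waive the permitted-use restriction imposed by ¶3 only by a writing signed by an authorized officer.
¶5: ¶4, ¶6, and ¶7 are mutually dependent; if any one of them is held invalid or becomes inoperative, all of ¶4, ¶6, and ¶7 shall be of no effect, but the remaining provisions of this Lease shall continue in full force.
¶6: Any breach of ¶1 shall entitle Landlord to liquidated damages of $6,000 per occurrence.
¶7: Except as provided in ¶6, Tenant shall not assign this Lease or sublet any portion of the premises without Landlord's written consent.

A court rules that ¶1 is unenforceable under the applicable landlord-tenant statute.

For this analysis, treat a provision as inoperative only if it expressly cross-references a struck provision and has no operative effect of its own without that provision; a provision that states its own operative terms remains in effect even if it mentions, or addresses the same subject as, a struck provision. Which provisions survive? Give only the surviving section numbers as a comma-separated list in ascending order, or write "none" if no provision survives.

¶1 is struck. ¶2 has no operative effect of its own apart from ¶1 and is therefore inoperative. ¶6 operates only by reference to ¶1, so it falls with ¶1. ¶3 mentions ¶7 but its own obligation stands independently of ¶7, so ¶3 is not affected. ¶5 declares ¶4, ¶6, and ¶7 mutually dependent; since one of them has fallen, all of them are of no effect. That brings down ¶4 and ¶7 as well. The remainder continues in force under ¶5. The provisions still in force are ¶3 and ¶5.

3, 5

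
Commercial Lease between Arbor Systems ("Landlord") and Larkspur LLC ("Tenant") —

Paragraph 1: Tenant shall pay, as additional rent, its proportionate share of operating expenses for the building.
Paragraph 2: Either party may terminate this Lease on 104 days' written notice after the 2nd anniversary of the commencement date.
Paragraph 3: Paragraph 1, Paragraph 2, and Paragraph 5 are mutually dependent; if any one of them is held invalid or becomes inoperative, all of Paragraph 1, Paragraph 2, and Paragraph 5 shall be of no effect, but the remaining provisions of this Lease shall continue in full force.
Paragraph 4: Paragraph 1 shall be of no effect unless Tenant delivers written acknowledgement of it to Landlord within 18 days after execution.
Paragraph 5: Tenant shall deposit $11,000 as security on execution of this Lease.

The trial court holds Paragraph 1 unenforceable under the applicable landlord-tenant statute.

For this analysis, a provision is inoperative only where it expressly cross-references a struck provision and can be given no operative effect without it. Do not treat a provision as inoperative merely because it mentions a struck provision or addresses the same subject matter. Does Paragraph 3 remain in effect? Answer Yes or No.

Yes

Paragraph 1 is struck. Paragraph 4 merely fixes the acknowledgement condition for Paragraph 1; with Paragraph 1 gone it has nothing to operate on and falls away. Paragraph 3 declares Paragraph 1, Paragraph 2, and Paragraph 5 mutually dependent; since one of them has fallen, all of them are of no effect. That brings down Paragraph 2 and Paragraph 5 as well. The remainder continues in force under Paragraph 3. Only Paragraph 3 remains in effect. Paragraph 3 is among the surviving provisions, so the answer is yes.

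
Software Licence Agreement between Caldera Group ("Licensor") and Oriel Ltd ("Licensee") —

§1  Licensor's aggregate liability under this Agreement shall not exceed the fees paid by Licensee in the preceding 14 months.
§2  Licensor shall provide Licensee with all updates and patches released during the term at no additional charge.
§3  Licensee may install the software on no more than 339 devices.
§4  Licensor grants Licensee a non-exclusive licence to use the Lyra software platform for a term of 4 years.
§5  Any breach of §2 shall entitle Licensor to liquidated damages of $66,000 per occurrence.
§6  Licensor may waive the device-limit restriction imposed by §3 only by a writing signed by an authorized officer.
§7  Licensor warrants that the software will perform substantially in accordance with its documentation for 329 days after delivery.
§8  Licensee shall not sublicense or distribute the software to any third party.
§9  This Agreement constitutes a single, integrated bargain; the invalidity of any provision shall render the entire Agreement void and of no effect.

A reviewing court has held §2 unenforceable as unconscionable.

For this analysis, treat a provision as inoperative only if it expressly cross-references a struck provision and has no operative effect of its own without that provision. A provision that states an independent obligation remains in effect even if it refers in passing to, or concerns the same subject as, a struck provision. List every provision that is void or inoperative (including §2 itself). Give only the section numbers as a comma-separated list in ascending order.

1, 2, 3, 4, 5, 6, 7, 8, 9

§2 is struck. §5 has no operative effect of its own apart from §2 and is therefore inoperative. §9 provides that the Agreement is not severable, so the invalidity of any one provision voids the entire Agreement. No provision of the Agreement survives.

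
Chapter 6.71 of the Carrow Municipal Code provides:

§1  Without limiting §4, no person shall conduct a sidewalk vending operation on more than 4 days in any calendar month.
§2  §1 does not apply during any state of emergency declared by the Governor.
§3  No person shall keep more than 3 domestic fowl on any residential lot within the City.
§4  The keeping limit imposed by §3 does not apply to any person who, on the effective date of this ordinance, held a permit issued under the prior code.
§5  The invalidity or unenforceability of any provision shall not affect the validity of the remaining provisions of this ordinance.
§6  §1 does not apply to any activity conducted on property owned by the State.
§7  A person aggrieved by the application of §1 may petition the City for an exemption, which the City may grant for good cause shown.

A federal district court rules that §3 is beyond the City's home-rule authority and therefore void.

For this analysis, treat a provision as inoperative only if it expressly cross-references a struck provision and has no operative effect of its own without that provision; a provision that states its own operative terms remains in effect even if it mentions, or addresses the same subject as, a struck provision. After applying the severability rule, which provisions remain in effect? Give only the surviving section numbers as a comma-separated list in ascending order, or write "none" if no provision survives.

1, 2, 5, 6, 7

§3 is struck. §4 operates only by reference to §3, so it falls with §3. §1 mentions §4 but its own obligation stands independently of §4, so §1 is not affected. §5 is a severability clause and preserves every provision that can still be given independent effect. §1, §2, §5, §6, and §7 remain in effect.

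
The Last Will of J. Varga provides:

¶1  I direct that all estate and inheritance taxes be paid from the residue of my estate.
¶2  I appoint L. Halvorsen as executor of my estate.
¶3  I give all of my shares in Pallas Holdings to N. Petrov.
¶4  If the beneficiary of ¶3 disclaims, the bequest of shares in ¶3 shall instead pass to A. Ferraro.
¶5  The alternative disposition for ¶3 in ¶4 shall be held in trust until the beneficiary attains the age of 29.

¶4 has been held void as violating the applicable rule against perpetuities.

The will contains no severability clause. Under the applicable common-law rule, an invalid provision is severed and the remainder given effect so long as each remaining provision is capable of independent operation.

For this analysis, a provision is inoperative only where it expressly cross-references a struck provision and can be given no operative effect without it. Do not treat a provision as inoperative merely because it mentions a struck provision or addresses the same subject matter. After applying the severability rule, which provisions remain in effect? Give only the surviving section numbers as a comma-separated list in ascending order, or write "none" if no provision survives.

1, 2, 3

¶4 is struck. ¶5 operates only by reference to ¶4, so it falls with ¶4. With no severability clause, the stated default rule severs what cannot stand and enforces each remaining provision that can operate on its own. That leaves ¶1, ¶2, and ¶3 in effect.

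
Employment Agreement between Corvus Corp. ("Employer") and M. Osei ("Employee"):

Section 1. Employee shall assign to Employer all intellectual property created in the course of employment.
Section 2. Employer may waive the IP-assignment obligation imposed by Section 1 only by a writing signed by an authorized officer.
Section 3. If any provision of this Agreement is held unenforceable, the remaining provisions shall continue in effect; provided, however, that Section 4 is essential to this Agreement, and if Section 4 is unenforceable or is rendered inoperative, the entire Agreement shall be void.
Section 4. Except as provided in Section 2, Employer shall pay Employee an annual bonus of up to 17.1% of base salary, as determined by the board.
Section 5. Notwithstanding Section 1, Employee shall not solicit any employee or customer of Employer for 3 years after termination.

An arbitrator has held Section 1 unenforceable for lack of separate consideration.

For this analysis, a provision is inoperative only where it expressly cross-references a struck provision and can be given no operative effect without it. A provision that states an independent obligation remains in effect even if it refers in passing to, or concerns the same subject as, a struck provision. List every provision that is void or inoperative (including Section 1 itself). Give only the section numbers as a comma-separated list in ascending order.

1, 2

Section 1 is struck. Section 2 operates only by reference to Section 1, so it falls with Section 1. Section 4 mentions Section 2 but its own obligation stands independently of Section 2, so Section 4 is not affected. Although Section 5 refers to Section 1, its operative terms do not depend on Section 1, so it remains in effect. Section 3 makes Section 4 an essential term, but Section 4 is unaffected, so the severability proviso in Section 3 preserves the remaining provisions. The provisions still in force are Section 3, Section 4, and Section 5.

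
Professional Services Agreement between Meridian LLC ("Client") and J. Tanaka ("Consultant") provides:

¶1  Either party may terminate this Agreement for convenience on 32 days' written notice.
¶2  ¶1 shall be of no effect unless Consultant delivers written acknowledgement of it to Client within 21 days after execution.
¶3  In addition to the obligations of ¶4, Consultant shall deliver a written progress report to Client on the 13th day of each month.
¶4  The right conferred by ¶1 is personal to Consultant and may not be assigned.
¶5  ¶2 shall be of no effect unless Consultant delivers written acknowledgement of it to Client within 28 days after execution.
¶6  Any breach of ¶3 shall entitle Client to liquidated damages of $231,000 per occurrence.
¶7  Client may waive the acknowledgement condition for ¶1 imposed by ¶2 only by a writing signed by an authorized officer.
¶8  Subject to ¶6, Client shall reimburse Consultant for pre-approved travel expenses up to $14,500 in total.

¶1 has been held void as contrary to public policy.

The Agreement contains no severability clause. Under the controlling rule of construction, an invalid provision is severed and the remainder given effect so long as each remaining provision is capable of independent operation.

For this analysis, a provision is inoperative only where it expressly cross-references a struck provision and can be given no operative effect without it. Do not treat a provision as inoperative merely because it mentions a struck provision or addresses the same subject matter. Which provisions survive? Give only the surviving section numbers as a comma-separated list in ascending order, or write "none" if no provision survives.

3, 6, 8

¶1 is struck. ¶2 has no operative effect of its own apart from ¶1 and is therefore inoperative. The only function of ¶4 is the non-assignment of ¶1, so it cannot stand once ¶1 is removed. ¶5 has no operative effect of its own apart from ¶2 and is therefore inoperative. ¶7 operates only by reference to ¶2, so it falls with ¶2. ¶3 mentions ¶4 but its own obligation stands independently of ¶4, so ¶3 is not affected. Under the stated default rule, only provisions that cannot operate independently fall away; the rest are enforced. The provisions still in force are ¶3, ¶6, and ¶8.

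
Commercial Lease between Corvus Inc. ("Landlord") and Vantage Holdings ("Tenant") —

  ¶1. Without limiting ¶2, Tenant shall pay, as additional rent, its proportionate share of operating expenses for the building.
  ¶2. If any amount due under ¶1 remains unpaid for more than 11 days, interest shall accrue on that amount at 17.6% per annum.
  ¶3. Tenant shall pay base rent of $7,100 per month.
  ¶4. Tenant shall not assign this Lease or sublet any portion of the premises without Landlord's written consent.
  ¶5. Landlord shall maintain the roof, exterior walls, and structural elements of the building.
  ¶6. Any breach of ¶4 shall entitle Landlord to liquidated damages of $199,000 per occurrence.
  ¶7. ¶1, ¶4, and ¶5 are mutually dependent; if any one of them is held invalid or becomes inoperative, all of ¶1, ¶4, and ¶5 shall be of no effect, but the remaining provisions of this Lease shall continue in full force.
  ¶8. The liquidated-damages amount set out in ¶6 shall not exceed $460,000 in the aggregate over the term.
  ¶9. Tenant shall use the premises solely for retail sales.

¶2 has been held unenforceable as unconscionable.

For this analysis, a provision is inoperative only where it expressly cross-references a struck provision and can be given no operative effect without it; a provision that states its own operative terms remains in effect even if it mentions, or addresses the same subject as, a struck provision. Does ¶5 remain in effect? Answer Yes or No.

¶2 is struck. ¶1 mentions ¶2 but its own obligation stands independently of ¶2, so ¶1 is not affected. No other provision's operative terms depend on ¶2. ¶7 ties ¶1, ¶4, and ¶5 together, but none of those is affected here; the remaining provisions continue in force under ¶7. The provisions still in force are ¶1, ¶3, ¶4, ¶5, ¶6, ¶7, ¶8, and ¶9. ¶5 is among the surviving provisions, so the answer is yes.

Yes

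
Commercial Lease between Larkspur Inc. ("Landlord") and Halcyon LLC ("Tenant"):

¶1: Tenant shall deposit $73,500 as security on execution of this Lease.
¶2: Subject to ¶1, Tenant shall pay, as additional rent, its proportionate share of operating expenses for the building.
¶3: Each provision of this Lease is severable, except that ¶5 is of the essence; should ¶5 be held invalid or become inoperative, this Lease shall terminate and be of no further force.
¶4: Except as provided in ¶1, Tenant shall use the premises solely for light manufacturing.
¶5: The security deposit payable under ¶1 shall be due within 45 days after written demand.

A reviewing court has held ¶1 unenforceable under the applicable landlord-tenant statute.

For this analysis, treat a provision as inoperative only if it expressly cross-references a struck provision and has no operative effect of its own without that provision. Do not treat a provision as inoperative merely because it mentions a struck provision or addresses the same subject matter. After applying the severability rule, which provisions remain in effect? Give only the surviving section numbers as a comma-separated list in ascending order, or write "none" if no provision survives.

¶1 is struck. ¶5 does nothing except set the payment deadline for the security deposit by reference to ¶1; with ¶1 gone it has no independent effect and is inoperative. ¶3 makes ¶5 an essential term, and ¶5 has been rendered inoperative by the cascade; under ¶3, the entire Lease is therefore void. No provision of the Lease survives.

none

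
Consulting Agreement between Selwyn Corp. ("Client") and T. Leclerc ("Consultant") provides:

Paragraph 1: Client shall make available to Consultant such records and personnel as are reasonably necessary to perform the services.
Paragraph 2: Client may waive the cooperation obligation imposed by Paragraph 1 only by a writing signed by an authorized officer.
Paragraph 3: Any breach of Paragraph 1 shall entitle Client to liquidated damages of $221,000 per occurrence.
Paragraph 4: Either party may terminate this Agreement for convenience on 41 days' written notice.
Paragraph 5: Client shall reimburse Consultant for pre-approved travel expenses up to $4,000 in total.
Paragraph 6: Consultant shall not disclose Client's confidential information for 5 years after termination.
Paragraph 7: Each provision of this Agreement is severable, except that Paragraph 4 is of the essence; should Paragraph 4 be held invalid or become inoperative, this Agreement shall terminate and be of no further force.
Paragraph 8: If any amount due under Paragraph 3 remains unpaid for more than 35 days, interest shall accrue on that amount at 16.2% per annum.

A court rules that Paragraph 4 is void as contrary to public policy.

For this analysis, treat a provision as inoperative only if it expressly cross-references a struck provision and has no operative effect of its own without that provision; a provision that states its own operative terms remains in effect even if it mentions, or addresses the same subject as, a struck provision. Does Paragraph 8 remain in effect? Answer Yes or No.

No

Paragraph 4 is struck. Nothing else in the Agreement is defined by reference to Paragraph 4. Paragraph 7 makes Paragraph 4 an essential term, and Paragraph 4 is the provision held invalid; under Paragraph 7, the entire Agreement is therefore void. No provision of the Agreement survives. Paragraph 8 is among the inoperative provisions, so the answer is no.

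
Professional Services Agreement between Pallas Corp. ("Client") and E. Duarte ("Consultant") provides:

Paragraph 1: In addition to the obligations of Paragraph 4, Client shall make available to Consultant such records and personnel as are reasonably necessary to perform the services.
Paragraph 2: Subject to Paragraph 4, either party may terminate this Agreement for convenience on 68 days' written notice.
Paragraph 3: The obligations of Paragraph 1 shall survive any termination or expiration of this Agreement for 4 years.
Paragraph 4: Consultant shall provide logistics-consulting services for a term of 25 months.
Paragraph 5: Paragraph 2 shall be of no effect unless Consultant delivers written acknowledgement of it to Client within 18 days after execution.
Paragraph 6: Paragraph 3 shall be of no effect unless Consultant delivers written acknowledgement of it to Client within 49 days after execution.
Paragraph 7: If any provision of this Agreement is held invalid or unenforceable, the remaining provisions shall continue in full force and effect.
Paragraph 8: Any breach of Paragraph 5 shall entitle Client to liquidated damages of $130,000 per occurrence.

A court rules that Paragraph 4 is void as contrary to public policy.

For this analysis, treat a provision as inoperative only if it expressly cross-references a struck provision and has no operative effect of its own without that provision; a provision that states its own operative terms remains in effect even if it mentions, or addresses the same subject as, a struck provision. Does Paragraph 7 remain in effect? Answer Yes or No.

Paragraph 4 is struck. Although Paragraph 1 refers to Paragraph 4, its operative terms do not depend on Paragraph 4, so it remains in effect. Although Paragraph 2 refers to Paragraph 4, its operative terms do not depend on Paragraph 4, so it remains in effect. No other provision's operative terms depend on Paragraph 4. Paragraph 7 is a severability clause and preserves every provision that can still be given independent effect. The provisions still in force are Paragraph 1, Paragraph 2, Paragraph 3, Paragraph 5, Paragraph 6, Paragraph 7, and Paragraph 8. Paragraph 7 is among the surviving provisions, so the answer is yes.

Yes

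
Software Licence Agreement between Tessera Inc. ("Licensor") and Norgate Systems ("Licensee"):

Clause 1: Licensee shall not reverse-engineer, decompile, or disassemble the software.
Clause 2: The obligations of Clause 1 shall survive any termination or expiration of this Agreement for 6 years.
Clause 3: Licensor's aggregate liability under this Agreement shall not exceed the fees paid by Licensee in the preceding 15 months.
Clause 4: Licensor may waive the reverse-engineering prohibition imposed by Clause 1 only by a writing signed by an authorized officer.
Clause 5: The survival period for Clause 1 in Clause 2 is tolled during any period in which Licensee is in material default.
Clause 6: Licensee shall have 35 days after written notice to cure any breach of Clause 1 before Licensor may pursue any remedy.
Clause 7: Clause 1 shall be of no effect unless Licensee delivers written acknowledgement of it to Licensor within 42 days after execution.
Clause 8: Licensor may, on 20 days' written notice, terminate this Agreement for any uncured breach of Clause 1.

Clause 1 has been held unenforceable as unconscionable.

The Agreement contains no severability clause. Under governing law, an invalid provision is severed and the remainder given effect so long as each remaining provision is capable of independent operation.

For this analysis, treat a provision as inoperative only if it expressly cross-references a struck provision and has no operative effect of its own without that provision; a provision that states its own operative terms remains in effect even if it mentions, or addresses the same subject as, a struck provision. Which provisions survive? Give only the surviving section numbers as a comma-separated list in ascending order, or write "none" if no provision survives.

Clause 1 is struck. Clause 2 operates only by reference to Clause 1, so it falls with Clause 1. Clause 4 has no operative effect of its own apart from Clause 1 and is therefore inoperative. Clause 6 merely fixes the cure period for breach of Clause 1; with Clause 1 gone it has nothing to operate on and falls away. The only function of Clause 7 is the acknowledgement condition for Clause 1, so it cannot stand once Clause 1 is removed. Clause 8 merely fixes the termination right for breach of Clause 1; with Clause 1 gone it has nothing to operate on and falls away. The whole of Clause 5 is the tolling of the survival period for Clause 1, defined by reference to Clause 2, so Clause 5 cannot stand once Clause 2 is removed. Under the stated default rule, only provisions that cannot operate independently fall away; the rest are enforced. Only Clause 3 remains in effect.

3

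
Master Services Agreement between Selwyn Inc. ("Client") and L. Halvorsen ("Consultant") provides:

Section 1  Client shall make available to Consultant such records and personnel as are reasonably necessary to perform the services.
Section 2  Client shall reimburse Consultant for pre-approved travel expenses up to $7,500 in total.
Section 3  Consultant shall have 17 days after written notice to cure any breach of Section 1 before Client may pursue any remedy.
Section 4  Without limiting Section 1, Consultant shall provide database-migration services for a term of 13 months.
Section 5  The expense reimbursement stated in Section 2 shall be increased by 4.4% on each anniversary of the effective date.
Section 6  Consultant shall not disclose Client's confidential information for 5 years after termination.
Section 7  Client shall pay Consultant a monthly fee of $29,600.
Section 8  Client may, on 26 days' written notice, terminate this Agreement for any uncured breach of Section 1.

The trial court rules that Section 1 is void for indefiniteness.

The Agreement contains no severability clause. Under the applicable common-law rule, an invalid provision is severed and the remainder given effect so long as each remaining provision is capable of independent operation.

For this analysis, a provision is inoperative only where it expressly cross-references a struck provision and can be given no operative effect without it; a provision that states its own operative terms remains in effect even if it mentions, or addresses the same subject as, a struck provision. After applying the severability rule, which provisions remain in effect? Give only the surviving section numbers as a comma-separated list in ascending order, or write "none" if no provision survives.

Section 1 is struck. Section 3 operates only by reference to Section 1, so it falls with Section 1. Section 8 has no operative effect of its own apart from Section 1 and is therefore inoperative. Section 4 mentions Section 1 but its own obligation stands independently of Section 1, so Section 4 is not affected. Under the stated default rule, only provisions that cannot operate independently fall away; the rest are enforced. Section 2, Section 4, Section 5, Section 6, and Section 7 remain in effect.

2, 4, 5, 6, 7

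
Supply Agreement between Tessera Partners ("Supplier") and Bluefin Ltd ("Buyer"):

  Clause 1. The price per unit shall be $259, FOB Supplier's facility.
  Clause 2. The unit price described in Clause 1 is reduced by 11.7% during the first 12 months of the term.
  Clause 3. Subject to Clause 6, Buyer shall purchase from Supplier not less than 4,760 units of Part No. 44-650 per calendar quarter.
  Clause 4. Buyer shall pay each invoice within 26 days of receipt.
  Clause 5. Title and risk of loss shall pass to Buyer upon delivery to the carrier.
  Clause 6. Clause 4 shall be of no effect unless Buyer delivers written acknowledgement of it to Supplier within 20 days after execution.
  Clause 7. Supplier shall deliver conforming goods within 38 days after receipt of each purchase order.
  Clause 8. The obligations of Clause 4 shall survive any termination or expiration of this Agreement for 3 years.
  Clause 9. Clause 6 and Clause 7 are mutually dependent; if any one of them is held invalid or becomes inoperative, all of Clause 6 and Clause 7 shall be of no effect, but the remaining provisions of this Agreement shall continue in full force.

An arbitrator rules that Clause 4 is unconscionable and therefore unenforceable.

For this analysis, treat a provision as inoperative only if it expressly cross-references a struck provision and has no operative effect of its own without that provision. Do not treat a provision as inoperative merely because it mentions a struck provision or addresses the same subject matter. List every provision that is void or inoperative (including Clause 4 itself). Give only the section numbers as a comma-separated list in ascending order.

4, 6, 7, 8

Clause 4 is struck. The only function of Clause 6 is the acknowledgement condition for Clause 4, so it cannot stand once Clause 4 is removed. The only function of Clause 8 is the survival period for Clause 4, so it cannot stand once Clause 4 is removed. Although Clause 3 refers to Clause 6, its operative terms do not depend on Clause 6, so it remains in effect. Clause 9 declares Clause 6 and Clause 7 mutually dependent; since one of them has fallen, all of them are of no effect. That brings down Clause 7 as well. The remainder continues in force under Clause 9. That leaves Clause 1, Clause 2, Clause 3, Clause 5, and Clause 9 in effect.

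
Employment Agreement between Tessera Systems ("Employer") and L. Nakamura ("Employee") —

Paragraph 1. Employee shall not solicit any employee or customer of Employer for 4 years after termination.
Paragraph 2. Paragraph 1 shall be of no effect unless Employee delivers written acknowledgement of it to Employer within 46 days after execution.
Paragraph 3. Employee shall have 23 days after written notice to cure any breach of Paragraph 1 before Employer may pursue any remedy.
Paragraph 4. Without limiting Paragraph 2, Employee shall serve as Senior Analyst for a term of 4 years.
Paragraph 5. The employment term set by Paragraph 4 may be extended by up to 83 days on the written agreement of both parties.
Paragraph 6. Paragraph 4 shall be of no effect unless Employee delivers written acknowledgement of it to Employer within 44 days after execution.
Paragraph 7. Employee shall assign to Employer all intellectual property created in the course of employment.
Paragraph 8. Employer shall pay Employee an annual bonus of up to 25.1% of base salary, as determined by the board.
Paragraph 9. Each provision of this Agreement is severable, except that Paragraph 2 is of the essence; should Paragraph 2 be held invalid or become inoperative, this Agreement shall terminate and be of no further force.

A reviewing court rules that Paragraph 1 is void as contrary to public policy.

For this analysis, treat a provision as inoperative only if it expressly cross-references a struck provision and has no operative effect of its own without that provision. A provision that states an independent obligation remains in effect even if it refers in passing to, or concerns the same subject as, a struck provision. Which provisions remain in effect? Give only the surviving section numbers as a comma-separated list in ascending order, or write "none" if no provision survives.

none

Paragraph 1 is struck. Paragraph 2 operates only by reference to Paragraph 1, so it falls with Paragraph 1. The only function of Paragraph 3 is the cure period for breach of Paragraph 1, so it cannot stand once Paragraph 1 is removed. Paragraph 9 makes Paragraph 2 an essential term, and Paragraph 2 has been rendered inoperative by the cascade; under Paragraph 9, the entire Agreement is therefore void. No provision of the Agreement survives.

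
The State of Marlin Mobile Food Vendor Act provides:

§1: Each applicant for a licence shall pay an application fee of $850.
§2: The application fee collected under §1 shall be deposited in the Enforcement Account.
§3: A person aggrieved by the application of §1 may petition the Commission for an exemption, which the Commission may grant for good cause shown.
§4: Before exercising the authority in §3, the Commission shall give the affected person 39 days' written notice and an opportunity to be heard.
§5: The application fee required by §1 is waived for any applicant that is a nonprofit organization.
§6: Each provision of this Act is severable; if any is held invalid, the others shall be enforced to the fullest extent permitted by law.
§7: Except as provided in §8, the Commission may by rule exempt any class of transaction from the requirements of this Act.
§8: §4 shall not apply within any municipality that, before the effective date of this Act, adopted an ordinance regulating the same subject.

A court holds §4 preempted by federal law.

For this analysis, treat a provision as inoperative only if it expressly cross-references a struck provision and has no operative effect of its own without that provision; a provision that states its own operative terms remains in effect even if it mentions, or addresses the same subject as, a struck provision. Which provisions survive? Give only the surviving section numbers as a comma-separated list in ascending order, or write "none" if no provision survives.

1, 2, 3, 5, 6, 7

§4 is struck. §8 operates only by reference to §4, so it falls with §4. Although §7 refers to §8, its operative terms do not depend on §8, so it remains in effect. §6 is a severability clause and preserves every provision that can still be given independent effect. The provisions still in force are §1, §2, §3, §5, §6, and §7.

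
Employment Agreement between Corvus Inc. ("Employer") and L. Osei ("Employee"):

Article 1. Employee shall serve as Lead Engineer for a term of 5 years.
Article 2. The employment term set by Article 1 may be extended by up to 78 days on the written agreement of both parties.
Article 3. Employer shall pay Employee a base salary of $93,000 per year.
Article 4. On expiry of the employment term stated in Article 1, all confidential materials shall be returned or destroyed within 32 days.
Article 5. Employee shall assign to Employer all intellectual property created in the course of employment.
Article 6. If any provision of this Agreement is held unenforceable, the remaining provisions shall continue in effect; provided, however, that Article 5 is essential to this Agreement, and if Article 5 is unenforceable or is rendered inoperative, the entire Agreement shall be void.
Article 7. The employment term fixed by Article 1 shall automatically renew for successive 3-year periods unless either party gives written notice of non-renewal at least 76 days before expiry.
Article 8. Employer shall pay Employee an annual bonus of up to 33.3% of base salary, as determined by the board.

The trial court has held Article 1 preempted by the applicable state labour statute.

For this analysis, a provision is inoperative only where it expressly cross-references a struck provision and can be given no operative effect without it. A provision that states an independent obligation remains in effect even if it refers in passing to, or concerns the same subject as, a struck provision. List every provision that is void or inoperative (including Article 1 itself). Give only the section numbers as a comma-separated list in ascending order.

Article 1 is struck. Article 2 has no operative effect of its own apart from Article 1 and is therefore inoperative. Article 4 operates only by reference to Article 1, so it falls with Article 1. Article 7 has no operative effect of its own apart from Article 1 and is therefore inoperative. Article 6 makes Article 5 an essential term, but Article 5 is unaffected, so the severability proviso in Article 6 preserves the remaining provisions. That leaves Article 3, Article 5, Article 6, and Article 8 in effect.

1, 2, 4, 7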